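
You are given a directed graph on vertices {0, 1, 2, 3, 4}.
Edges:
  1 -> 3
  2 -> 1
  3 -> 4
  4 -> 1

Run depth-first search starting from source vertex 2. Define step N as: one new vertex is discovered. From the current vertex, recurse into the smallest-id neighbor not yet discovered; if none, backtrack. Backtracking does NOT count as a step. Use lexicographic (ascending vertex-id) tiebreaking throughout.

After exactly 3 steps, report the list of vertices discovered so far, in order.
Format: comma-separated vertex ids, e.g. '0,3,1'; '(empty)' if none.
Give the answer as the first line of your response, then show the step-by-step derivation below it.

2,1,3

step 1: discover 2; path=2; order=2
step 2: discover 1; path=2>1; order=2,1
step 3: discover 3; path=2>1>3; order=2,1,3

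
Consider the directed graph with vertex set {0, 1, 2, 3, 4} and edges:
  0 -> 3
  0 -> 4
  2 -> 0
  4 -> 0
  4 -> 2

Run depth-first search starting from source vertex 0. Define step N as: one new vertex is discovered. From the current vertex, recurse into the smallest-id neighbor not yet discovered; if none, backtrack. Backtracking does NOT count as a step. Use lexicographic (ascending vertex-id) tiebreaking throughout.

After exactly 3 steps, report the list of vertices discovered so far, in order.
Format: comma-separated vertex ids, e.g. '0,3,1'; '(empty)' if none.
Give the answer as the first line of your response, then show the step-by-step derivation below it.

0,3,4

step 1: discover 0; path=0; order=0
step 2: discover 3; path=0>3; order=0,3
step 3: discover 4; path=0>4; order=0,3,4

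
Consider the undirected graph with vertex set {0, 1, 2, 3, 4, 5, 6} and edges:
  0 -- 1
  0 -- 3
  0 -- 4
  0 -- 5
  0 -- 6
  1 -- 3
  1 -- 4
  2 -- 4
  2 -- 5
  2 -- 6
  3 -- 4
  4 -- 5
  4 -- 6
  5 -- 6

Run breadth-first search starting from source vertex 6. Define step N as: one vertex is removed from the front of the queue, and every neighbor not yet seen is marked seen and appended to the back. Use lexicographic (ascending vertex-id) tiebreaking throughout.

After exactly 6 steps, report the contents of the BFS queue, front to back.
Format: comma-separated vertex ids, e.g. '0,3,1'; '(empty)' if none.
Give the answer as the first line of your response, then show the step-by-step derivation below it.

3

step 1: dequeue 6; queue=[0,2,4,5]; order=6
step 2: dequeue 0; queue=[2,4,5,1,3]; order=6,0
step 3: dequeue 2; queue=[4,5,1,3]; order=6,0,2
step 4: dequeue 4; queue=[5,1,3]; order=6,0,2,4
step 5: dequeue 5; queue=[1,3]; order=6,0,2,4,5
step 6: dequeue 1; queue=[3]; order=6,0,2,4,5,1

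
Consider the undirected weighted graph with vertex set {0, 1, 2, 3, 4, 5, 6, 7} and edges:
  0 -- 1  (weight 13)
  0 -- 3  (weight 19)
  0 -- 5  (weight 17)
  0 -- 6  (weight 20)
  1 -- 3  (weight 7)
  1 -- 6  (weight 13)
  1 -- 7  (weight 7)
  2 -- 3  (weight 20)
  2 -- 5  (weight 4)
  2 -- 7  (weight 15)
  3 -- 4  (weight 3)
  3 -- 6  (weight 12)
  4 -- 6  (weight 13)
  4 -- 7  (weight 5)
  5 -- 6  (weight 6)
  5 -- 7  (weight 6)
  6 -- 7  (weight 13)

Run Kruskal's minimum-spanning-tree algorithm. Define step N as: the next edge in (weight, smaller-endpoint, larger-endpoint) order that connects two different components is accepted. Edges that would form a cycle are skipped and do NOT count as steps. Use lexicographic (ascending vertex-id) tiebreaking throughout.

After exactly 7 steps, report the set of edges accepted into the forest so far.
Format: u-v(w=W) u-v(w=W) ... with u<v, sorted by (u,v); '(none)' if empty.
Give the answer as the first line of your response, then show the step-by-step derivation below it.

0-1(w=13) 1-3(w=7) 2-5(w=4) 3-4(w=3) 4-7(w=5) 5-6(w=6) 5-7(w=6)

step 1: add edge 3-4 (w=3); MST = {3-4(w=3)}
step 2: add edge 2-5 (w=4); MST = {2-5(w=4) 3-4(w=3)}
step 3: add edge 4-7 (w=5); MST = {2-5(w=4) 3-4(w=3) 4-7(w=5)}
step 4: add edge 5-6 (w=6); MST = {2-5(w=4) 3-4(w=3) 4-7(w=5) 5-6(w=6)}
step 5: add edge 5-7 (w=6); MST = {2-5(w=4) 3-4(w=3) 4-7(w=5) 5-6(w=6) 5-7(w=6)}
step 6: add edge 1-3 (w=7); MST = {1-3(w=7) 2-5(w=4) 3-4(w=3) 4-7(w=5) 5-6(w=6) 5-7(w=6)}
step 7: add edge 0-1 (w=13); MST = {0-1(w=13) 1-3(w=7) 2-5(w=4) 3-4(w=3) 4-7(w=5) 5-6(w=6) 5-7(w=6)}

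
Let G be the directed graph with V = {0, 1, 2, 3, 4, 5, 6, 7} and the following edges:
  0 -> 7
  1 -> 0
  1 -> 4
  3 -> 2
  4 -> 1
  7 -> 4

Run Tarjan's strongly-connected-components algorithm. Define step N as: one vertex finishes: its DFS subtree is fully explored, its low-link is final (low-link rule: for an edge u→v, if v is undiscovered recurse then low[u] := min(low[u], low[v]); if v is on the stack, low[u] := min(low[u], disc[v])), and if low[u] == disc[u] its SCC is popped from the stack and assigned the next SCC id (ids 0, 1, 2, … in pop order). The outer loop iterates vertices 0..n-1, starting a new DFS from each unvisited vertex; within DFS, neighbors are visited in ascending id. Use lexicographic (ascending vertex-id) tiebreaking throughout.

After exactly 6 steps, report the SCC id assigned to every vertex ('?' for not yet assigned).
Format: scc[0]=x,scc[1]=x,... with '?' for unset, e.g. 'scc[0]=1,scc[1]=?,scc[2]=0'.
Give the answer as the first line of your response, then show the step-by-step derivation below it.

scc[0]=0,scc[1]=0,scc[2]=1,scc[3]=2,scc[4]=0,scc[5]=?,scc[6]=?,scc[7]=0

step 1: low=(low[0]=0,low[1]=0,low[2]=?,low[3]=?,low[4]=2,low[5]=?,low[6]=?,low[7]=1); scc=(scc[0]=?,scc[1]=?,scc[2]=?,scc[3]=?,scc[4]=?,scc[5]=?,scc[6]=?,scc[7]=?)
step 2: low=(low[0]=0,low[1]=0,low[2]=?,low[3]=?,low[4]=0,low[5]=?,low[6]=?,low[7]=1); scc=(scc[0]=?,scc[1]=?,scc[2]=?,scc[3]=?,scc[4]=?,scc[5]=?,scc[6]=?,scc[7]=?)
step 3: low=(low[0]=0,low[1]=0,low[2]=?,low[3]=?,low[4]=0,low[5]=?,low[6]=?,low[7]=0); scc=(scc[0]=?,scc[1]=?,scc[2]=?,scc[3]=?,scc[4]=?,scc[5]=?,scc[6]=?,scc[7]=?)
step 4: low=(low[0]=0,low[1]=0,low[2]=?,low[3]=?,low[4]=0,low[5]=?,low[6]=?,low[7]=0); scc=(scc[0]=0,scc[1]=0,scc[2]=?,scc[3]=?,scc[4]=0,scc[5]=?,scc[6]=?,scc[7]=0)
step 5: low=(low[0]=0,low[1]=0,low[2]=4,low[3]=?,low[4]=0,low[5]=?,low[6]=?,low[7]=0); scc=(scc[0]=0,scc[1]=0,scc[2]=1,scc[3]=?,scc[4]=0,scc[5]=?,scc[6]=?,scc[7]=0)
step 6: low=(low[0]=0,low[1]=0,low[2]=4,low[3]=5,low[4]=0,low[5]=?,low[6]=?,low[7]=0); scc=(scc[0]=0,scc[1]=0,scc[2]=1,scc[3]=2,scc[4]=0,scc[5]=?,scc[6]=?,scc[7]=0)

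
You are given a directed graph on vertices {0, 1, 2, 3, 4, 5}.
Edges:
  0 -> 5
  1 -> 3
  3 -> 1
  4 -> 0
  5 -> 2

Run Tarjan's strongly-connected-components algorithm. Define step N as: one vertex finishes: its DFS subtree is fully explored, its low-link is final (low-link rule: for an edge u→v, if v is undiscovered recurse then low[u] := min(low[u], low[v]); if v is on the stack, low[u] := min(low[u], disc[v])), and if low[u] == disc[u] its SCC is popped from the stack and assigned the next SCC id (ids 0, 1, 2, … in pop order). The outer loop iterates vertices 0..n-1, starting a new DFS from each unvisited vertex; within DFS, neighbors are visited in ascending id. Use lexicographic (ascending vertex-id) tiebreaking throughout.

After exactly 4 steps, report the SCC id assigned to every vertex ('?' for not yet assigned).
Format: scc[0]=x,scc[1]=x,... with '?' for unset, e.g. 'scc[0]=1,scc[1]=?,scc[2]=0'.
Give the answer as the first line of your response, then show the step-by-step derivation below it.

scc[0]=2,scc[1]=?,scc[2]=0,scc[3]=?,scc[4]=?,scc[5]=1

step 1: low=(low[0]=0,low[1]=?,low[2]=2,low[3]=?,low[4]=?,low[5]=1); scc=(scc[0]=?,scc[1]=?,scc[2]=0,scc[3]=?,scc[4]=?,scc[5]=?)
step 2: low=(low[0]=0,low[1]=?,low[2]=2,low[3]=?,low[4]=?,low[5]=1); scc=(scc[0]=?,scc[1]=?,scc[2]=0,scc[3]=?,scc[4]=?,scc[5]=1)
step 3: low=(low[0]=0,low[1]=?,low[2]=2,low[3]=?,low[4]=?,low[5]=1); scc=(scc[0]=2,scc[1]=?,scc[2]=0,scc[3]=?,scc[4]=?,scc[5]=1)
step 4: low=(low[0]=0,low[1]=3,low[2]=2,low[3]=3,low[4]=?,low[5]=1); scc=(scc[0]=2,scc[1]=?,scc[2]=0,scc[3]=?,scc[4]=?,scc[5]=1)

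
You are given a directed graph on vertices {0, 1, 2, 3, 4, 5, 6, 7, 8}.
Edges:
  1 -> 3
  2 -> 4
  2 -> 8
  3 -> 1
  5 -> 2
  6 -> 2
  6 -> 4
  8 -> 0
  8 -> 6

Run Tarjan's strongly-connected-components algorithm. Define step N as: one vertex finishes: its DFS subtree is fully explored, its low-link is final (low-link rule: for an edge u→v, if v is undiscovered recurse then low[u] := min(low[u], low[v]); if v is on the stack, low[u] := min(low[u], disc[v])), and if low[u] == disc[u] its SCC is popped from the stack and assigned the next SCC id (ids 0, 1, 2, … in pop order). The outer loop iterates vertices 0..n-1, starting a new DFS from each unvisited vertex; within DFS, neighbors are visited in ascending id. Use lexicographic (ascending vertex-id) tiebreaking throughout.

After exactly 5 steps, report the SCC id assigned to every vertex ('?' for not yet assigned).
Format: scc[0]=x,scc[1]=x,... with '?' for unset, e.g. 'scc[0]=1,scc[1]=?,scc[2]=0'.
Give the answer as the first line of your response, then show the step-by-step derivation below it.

scc[0]=0,scc[1]=1,scc[2]=?,scc[3]=1,scc[4]=2,scc[5]=?,scc[6]=?,scc[7]=?,scc[8]=?

step 1: low=(low[0]=0,low[1]=?,low[2]=?,low[3]=?,low[4]=?,low[5]=?,low[6]=?,low[7]=?,low[8]=?); scc=(scc[0]=0,scc[1]=?,scc[2]=?,scc[3]=?,scc[4]=?,scc[5]=?,scc[6]=?,scc[7]=?,scc[8]=?)
step 2: low=(low[0]=0,low[1]=1,low[2]=?,low[3]=1,low[4]=?,low[5]=?,low[6]=?,low[7]=?,low[8]=?); scc=(scc[0]=0,scc[1]=?,scc[2]=?,scc[3]=?,scc[4]=?,scc[5]=?,scc[6]=?,scc[7]=?,scc[8]=?)
step 3: low=(low[0]=0,low[1]=1,low[2]=?,low[3]=1,low[4]=?,low[5]=?,low[6]=?,low[7]=?,low[8]=?); scc=(scc[0]=0,scc[1]=1,scc[2]=?,scc[3]=1,scc[4]=?,scc[5]=?,scc[6]=?,scc[7]=?,scc[8]=?)
step 4: low=(low[0]=0,low[1]=1,low[2]=3,low[3]=1,low[4]=4,low[5]=?,low[6]=?,low[7]=?,low[8]=?); scc=(scc[0]=0,scc[1]=1,scc[2]=?,scc[3]=1,scc[4]=2,scc[5]=?,scc[6]=?,scc[7]=?,scc[8]=?)
step 5: low=(low[0]=0,low[1]=1,low[2]=3,low[3]=1,low[4]=4,low[5]=?,low[6]=3,low[7]=?,low[8]=5); scc=(scc[0]=0,scc[1]=1,scc[2]=?,scc[3]=1,scc[4]=2,scc[5]=?,scc[6]=?,scc[7]=?,scc[8]=?)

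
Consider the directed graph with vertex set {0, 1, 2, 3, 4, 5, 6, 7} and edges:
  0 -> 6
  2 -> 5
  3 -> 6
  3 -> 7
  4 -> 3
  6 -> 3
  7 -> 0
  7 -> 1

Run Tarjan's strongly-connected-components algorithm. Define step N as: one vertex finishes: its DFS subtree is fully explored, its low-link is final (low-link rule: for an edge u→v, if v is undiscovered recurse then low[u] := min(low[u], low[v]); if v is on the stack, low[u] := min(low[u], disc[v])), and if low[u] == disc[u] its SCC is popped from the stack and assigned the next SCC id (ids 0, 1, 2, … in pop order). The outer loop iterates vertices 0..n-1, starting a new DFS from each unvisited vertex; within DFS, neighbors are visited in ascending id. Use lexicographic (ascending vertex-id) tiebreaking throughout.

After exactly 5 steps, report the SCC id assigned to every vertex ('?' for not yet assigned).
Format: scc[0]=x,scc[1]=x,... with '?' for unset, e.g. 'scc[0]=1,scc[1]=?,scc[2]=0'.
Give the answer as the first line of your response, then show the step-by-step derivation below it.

scc[0]=1,scc[1]=0,scc[2]=?,scc[3]=1,scc[4]=?,scc[5]=?,scc[6]=1,scc[7]=1

step 1: low=(low[0]=0,low[1]=4,low[2]=?,low[3]=1,low[4]=?,low[5]=?,low[6]=1,low[7]=0); scc=(scc[0]=?,scc[1]=0,scc[2]=?,scc[3]=?,scc[4]=?,scc[5]=?,scc[6]=?,scc[7]=?)
step 2: low=(low[0]=0,low[1]=4,low[2]=?,low[3]=1,low[4]=?,low[5]=?,low[6]=1,low[7]=0); scc=(scc[0]=?,scc[1]=0,scc[2]=?,scc[3]=?,scc[4]=?,scc[5]=?,scc[6]=?,scc[7]=?)
step 3: low=(low[0]=0,low[1]=4,low[2]=?,low[3]=0,low[4]=?,low[5]=?,low[6]=1,low[7]=0); scc=(scc[0]=?,scc[1]=0,scc[2]=?,scc[3]=?,scc[4]=?,scc[5]=?,scc[6]=?,scc[7]=?)
step 4: low=(low[0]=0,low[1]=4,low[2]=?,low[3]=0,low[4]=?,low[5]=?,low[6]=0,low[7]=0); scc=(scc[0]=?,scc[1]=0,scc[2]=?,scc[3]=?,scc[4]=?,scc[5]=?,scc[6]=?,scc[7]=?)
step 5: low=(low[0]=0,low[1]=4,low[2]=?,low[3]=0,low[4]=?,low[5]=?,low[6]=0,low[7]=0); scc=(scc[0]=1,scc[1]=0,scc[2]=?,scc[3]=1,scc[4]=?,scc[5]=?,scc[6]=1,scc[7]=1)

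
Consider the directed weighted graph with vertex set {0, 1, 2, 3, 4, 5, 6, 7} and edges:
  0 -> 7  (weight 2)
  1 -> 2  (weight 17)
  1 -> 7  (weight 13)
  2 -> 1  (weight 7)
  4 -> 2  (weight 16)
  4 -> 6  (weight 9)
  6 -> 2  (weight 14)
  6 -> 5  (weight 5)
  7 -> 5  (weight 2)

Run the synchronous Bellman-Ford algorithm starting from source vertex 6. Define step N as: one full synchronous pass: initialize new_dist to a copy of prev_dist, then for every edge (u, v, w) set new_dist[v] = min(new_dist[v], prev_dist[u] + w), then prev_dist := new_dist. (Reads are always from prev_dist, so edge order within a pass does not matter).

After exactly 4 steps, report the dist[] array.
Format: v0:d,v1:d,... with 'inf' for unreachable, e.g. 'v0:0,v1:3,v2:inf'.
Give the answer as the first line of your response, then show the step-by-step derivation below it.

v0:inf,v1:21,v2:14,v3:inf,v4:inf,v5:5,v6:0,v7:34

step 1: dist = v0:inf,v1:inf,v2:14,v3:inf,v4:inf,v5:5,v6:0,v7:inf
step 2: dist = v0:inf,v1:21,v2:14,v3:inf,v4:inf,v5:5,v6:0,v7:inf
step 3: dist = v0:inf,v1:21,v2:14,v3:inf,v4:inf,v5:5,v6:0,v7:34
step 4: dist = v0:inf,v1:21,v2:14,v3:inf,v4:inf,v5:5,v6:0,v7:34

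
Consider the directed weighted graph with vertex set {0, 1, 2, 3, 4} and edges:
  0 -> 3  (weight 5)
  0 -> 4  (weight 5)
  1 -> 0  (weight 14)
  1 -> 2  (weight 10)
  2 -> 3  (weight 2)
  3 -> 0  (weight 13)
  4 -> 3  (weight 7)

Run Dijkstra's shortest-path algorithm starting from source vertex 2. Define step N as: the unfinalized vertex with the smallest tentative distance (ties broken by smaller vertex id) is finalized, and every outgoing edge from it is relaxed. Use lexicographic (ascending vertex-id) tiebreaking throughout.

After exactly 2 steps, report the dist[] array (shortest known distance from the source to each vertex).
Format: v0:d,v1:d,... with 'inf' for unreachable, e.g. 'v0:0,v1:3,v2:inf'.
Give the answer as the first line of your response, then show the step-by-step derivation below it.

v0:15,v1:inf,v2:0,v3:2,v4:inf

step 1: dist = v0:inf,v1:inf,v2:0,v3:2,v4:inf
step 2: dist = v0:15,v1:inf,v2:0,v3:2,v4:inf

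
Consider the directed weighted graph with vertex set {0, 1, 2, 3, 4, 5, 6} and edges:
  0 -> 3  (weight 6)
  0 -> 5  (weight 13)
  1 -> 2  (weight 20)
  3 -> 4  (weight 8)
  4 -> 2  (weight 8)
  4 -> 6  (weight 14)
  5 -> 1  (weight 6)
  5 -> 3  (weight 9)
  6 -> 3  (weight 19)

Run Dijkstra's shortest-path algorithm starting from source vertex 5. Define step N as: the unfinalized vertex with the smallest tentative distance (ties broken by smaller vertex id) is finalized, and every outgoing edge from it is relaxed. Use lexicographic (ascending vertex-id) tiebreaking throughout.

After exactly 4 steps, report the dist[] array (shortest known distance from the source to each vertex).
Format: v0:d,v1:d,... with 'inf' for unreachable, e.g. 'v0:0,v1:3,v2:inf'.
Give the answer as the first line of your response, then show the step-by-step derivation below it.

v0:inf,v1:6,v2:25,v3:9,v4:17,v5:0,v6:31

step 1: dist = v0:inf,v1:6,v2:inf,v3:9,v4:inf,v5:0,v6:inf
step 2: dist = v0:inf,v1:6,v2:26,v3:9,v4:inf,v5:0,v6:inf
step 3: dist = v0:inf,v1:6,v2:26,v3:9,v4:17,v5:0,v6:inf
step 4: dist = v0:inf,v1:6,v2:25,v3:9,v4:17,v5:0,v6:31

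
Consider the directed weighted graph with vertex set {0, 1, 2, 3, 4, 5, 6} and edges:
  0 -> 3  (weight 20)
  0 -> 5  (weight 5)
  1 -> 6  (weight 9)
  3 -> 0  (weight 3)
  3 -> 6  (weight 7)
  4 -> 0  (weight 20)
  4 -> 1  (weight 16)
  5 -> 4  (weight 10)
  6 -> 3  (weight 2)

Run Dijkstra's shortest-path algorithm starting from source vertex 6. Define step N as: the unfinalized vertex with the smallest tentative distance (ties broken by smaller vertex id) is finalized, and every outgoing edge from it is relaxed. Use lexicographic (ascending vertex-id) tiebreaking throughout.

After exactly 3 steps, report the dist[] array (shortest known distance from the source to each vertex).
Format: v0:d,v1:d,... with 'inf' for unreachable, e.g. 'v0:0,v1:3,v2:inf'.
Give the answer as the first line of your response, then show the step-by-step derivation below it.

v0:5,v1:inf,v2:inf,v3:2,v4:inf,v5:10,v6:0

step 1: dist = v0:inf,v1:inf,v2:inf,v3:2,v4:inf,v5:inf,v6:0
step 2: dist = v0:5,v1:inf,v2:inf,v3:2,v4:inf,v5:inf,v6:0
step 3: dist = v0:5,v1:inf,v2:inf,v3:2,v4:inf,v5:10,v6:0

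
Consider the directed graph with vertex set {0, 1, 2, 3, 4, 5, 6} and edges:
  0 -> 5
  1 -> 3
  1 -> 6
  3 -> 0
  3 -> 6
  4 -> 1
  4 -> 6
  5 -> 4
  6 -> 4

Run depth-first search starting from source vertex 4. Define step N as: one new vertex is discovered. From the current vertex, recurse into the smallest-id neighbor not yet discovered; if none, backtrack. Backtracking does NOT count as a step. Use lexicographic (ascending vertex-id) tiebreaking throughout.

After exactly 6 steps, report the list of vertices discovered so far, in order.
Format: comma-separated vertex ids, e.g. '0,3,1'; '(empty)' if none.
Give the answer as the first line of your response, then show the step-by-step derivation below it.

4,1,3,0,5,6

step 1: discover 4; path=4; order=4
step 2: discover 1; path=4>1; order=4,1
step 3: discover 3; path=4>1>3; order=4,1,3
step 4: discover 0; path=4>1>3>0; order=4,1,3,0
step 5: discover 5; path=4>1>3>0>5; order=4,1,3,0,5
step 6: discover 6; path=4>1>3>6; order=4,1,3,0,5,6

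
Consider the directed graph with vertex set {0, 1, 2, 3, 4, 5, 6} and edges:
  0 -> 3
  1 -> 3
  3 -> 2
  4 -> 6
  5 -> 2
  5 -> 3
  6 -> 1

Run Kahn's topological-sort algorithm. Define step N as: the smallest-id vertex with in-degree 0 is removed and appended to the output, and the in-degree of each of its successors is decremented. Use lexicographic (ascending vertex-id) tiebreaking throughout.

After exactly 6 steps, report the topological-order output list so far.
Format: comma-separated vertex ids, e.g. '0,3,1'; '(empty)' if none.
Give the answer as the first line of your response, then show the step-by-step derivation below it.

0,4,5,6,1,3

step 1: output 0; order=[0]; indeg=(0,1,2,2,0,0,1)
step 2: output 4; order=[0,4]; indeg=(0,1,2,2,0,0,0)
step 3: output 5; order=[0,4,5]; indeg=(0,1,1,1,0,0,0)
step 4: output 6; order=[0,4,5,6]; indeg=(0,0,1,1,0,0,0)
step 5: output 1; order=[0,4,5,6,1]; indeg=(0,0,1,0,0,0,0)
step 6: output 3; order=[0,4,5,6,1,3]; indeg=(0,0,0,0,0,0,0)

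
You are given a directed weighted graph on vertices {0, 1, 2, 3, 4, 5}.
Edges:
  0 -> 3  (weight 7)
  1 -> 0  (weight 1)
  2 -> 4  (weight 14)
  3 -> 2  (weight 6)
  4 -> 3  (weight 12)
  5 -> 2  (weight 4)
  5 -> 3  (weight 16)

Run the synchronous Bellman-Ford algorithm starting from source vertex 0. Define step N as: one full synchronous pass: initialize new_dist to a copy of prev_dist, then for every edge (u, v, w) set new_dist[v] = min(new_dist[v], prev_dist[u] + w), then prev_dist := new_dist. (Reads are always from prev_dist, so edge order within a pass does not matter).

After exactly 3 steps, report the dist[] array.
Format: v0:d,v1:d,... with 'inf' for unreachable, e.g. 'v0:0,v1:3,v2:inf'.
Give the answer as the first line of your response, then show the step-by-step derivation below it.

v0:0,v1:inf,v2:13,v3:7,v4:27,v5:inf

step 1: dist = v0:0,v1:inf,v2:inf,v3:7,v4:inf,v5:inf
step 2: dist = v0:0,v1:inf,v2:13,v3:7,v4:inf,v5:inf
step 3: dist = v0:0,v1:inf,v2:13,v3:7,v4:27,v5:inf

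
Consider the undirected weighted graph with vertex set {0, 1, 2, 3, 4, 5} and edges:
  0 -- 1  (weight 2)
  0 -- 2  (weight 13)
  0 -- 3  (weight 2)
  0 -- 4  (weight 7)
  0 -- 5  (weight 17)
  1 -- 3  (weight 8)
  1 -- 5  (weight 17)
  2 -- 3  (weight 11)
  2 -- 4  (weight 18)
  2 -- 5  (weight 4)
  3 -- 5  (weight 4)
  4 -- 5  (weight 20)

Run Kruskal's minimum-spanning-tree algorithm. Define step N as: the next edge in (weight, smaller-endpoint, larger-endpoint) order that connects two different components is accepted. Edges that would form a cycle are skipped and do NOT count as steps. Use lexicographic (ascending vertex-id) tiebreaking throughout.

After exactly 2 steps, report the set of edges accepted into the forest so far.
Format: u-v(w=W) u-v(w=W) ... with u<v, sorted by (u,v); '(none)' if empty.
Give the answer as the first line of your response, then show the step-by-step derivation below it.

0-1(w=2) 0-3(w=2)

step 1: add edge 0-1 (w=2); MST = {0-1(w=2)}
step 2: add edge 0-3 (w=2); MST = {0-1(w=2) 0-3(w=2)}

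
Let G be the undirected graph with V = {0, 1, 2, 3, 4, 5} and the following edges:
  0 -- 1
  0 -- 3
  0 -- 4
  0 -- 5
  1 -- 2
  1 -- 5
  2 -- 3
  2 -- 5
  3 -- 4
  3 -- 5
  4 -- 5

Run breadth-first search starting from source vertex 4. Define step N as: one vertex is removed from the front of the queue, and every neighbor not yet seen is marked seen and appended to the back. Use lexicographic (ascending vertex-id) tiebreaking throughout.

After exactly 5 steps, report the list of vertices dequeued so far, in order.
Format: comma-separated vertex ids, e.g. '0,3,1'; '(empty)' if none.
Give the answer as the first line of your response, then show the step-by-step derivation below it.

4,0,3,5,1

step 1: dequeue 4; queue=[0,3,5]; order=4
step 2: dequeue 0; queue=[3,5,1]; order=4,0
step 3: dequeue 3; queue=[5,1,2]; order=4,0,3
step 4: dequeue 5; queue=[1,2]; order=4,0,3,5
step 5: dequeue 1; queue=[2]; order=4,0,3,5,1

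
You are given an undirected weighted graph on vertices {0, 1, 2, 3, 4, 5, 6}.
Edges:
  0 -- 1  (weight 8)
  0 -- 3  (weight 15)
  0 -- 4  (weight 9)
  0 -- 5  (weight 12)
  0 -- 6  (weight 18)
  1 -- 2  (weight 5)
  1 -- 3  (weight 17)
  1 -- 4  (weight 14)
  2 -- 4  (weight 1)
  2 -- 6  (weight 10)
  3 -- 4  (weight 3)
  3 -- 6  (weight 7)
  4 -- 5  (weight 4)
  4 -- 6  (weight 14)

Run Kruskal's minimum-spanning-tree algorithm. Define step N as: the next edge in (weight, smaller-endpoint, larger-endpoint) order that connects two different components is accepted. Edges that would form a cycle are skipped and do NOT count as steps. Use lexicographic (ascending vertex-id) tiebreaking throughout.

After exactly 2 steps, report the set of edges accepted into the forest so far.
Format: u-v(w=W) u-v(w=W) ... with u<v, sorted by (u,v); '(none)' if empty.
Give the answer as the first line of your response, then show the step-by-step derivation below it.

2-4(w=1) 3-4(w=3)

step 1: add edge 2-4 (w=1); MST = {2-4(w=1)}
step 2: add edge 3-4 (w=3); MST = {2-4(w=1) 3-4(w=3)}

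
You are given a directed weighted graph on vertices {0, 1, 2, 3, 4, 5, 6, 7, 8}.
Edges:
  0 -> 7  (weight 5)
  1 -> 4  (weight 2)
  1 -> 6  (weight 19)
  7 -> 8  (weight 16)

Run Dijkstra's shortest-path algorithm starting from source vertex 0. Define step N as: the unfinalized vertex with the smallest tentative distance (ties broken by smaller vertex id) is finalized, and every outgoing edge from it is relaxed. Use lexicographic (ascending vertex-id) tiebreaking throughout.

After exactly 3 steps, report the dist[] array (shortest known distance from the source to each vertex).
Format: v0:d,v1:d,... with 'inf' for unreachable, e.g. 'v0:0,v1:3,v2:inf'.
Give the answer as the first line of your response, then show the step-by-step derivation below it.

v0:0,v1:inf,v2:inf,v3:inf,v4:inf,v5:inf,v6:inf,v7:5,v8:21

step 1: dist = v0:0,v1:inf,v2:inf,v3:inf,v4:inf,v5:inf,v6:inf,v7:5,v8:inf
step 2: dist = v0:0,v1:inf,v2:inf,v3:inf,v4:inf,v5:inf,v6:inf,v7:5,v8:21
step 3: dist = v0:0,v1:inf,v2:inf,v3:inf,v4:inf,v5:inf,v6:inf,v7:5,v8:21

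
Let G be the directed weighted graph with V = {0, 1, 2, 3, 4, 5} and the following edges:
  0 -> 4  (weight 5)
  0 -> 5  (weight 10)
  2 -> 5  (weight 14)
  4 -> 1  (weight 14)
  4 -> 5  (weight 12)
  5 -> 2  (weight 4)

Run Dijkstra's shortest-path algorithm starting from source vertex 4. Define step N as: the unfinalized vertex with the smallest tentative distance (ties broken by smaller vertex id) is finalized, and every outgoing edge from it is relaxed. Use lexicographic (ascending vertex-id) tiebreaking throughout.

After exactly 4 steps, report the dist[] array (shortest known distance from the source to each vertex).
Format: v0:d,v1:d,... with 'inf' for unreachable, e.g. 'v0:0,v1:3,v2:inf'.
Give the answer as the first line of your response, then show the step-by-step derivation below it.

v0:inf,v1:14,v2:16,v3:inf,v4:0,v5:12

step 1: dist = v0:inf,v1:14,v2:inf,v3:inf,v4:0,v5:12
step 2: dist = v0:inf,v1:14,v2:16,v3:inf,v4:0,v5:12
step 3: dist = v0:inf,v1:14,v2:16,v3:inf,v4:0,v5:12
step 4: dist = v0:inf,v1:14,v2:16,v3:inf,v4:0,v5:12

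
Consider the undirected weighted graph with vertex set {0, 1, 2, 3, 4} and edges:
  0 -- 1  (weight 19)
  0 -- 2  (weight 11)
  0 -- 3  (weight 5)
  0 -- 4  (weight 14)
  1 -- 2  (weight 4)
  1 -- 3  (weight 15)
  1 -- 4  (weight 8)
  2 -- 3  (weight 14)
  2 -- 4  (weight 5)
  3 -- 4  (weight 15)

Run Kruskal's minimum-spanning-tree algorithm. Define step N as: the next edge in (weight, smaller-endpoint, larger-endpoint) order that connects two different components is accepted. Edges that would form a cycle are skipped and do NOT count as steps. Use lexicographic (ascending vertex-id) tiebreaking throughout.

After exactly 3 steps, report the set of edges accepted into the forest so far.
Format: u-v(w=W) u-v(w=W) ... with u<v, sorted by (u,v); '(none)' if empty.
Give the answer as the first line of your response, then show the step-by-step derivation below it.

0-3(w=5) 1-2(w=4) 2-4(w=5)

step 1: add edge 1-2 (w=4); MST = {1-2(w=4)}
step 2: add edge 0-3 (w=5); MST = {0-3(w=5) 1-2(w=4)}
step 3: add edge 2-4 (w=5); MST = {0-3(w=5) 1-2(w=4) 2-4(w=5)}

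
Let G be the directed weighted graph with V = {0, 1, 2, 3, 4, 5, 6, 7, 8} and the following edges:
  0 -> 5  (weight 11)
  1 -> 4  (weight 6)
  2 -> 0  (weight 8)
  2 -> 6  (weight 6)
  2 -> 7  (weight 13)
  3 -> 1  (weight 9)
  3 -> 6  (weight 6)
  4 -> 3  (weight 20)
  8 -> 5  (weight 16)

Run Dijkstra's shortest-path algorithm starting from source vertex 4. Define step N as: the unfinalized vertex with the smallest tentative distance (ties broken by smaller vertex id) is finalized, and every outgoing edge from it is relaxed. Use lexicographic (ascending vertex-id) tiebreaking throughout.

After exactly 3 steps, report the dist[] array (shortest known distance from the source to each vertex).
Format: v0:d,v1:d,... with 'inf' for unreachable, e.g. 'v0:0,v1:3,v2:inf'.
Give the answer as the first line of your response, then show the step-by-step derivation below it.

v0:inf,v1:29,v2:inf,v3:20,v4:0,v5:inf,v6:26,v7:inf,v8:inf

step 1: dist = v0:inf,v1:inf,v2:inf,v3:20,v4:0,v5:inf,v6:inf,v7:inf,v8:inf
step 2: dist = v0:inf,v1:29,v2:inf,v3:20,v4:0,v5:inf,v6:26,v7:inf,v8:inf
step 3: dist = v0:inf,v1:29,v2:inf,v3:20,v4:0,v5:inf,v6:26,v7:inf,v8:inf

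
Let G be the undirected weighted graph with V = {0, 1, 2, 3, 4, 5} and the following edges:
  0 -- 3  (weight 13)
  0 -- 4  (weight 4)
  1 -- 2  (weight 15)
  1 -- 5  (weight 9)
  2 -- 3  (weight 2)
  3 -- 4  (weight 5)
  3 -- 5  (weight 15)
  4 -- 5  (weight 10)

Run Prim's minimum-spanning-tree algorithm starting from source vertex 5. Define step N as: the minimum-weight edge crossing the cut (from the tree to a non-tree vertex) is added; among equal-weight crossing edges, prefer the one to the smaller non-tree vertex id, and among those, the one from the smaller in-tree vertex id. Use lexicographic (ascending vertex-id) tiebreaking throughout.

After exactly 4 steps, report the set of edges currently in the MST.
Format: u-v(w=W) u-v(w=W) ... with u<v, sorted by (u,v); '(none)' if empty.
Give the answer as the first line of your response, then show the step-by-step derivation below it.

0-4(w=4) 1-5(w=9) 3-4(w=5) 4-5(w=10)

step 1: add edge 1-5 (w=9); MST = {1-5(w=9)}
step 2: add edge 4-5 (w=10); MST = {1-5(w=9) 4-5(w=10)}
step 3: add edge 0-4 (w=4); MST = {0-4(w=4) 1-5(w=9) 4-5(w=10)}
step 4: add edge 3-4 (w=5); MST = {0-4(w=4) 1-5(w=9) 3-4(w=5) 4-5(w=10)}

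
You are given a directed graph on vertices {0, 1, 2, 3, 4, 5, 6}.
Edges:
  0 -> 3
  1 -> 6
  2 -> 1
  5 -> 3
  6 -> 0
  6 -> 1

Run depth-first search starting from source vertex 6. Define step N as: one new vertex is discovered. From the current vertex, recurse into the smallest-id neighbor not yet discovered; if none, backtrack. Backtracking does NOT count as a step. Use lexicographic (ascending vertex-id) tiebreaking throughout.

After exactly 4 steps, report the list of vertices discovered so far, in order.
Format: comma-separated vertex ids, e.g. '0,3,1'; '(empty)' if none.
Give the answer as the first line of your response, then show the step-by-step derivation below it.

6,0,3,1

step 1: discover 6; path=6; order=6
step 2: discover 0; path=6>0; order=6,0
step 3: discover 3; path=6>0>3; order=6,0,3
step 4: discover 1; path=6>1; order=6,0,3,1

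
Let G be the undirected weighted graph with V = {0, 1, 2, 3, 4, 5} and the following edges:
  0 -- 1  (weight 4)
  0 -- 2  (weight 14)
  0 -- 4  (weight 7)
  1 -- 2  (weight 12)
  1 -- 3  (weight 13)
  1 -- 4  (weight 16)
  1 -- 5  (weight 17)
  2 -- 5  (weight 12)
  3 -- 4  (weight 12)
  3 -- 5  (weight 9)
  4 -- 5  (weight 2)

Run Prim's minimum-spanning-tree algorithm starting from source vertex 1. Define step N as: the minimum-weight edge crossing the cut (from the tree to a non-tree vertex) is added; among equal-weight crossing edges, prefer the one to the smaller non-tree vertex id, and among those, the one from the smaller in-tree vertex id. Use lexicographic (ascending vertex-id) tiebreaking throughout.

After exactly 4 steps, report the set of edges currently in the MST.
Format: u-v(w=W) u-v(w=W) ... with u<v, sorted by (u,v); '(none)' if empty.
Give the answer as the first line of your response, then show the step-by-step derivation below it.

0-1(w=4) 0-4(w=7) 3-5(w=9) 4-5(w=2)

step 1: add edge 0-1 (w=4); MST = {0-1(w=4)}
step 2: add edge 0-4 (w=7); MST = {0-1(w=4) 0-4(w=7)}
step 3: add edge 4-5 (w=2); MST = {0-1(w=4) 0-4(w=7) 4-5(w=2)}
step 4: add edge 3-5 (w=9); MST = {0-1(w=4) 0-4(w=7) 3-5(w=9) 4-5(w=2)}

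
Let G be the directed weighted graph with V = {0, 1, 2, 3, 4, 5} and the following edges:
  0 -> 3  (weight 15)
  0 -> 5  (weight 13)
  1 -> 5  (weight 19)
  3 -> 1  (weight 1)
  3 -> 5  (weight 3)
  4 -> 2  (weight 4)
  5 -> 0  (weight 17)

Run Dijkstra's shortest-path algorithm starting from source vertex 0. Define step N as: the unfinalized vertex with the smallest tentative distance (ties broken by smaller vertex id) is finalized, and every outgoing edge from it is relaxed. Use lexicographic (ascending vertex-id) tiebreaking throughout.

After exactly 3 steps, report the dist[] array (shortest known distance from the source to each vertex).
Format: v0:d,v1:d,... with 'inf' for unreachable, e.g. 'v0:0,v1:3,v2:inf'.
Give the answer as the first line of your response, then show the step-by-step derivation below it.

v0:0,v1:16,v2:inf,v3:15,v4:inf,v5:13

step 1: dist = v0:0,v1:inf,v2:inf,v3:15,v4:inf,v5:13
step 2: dist = v0:0,v1:inf,v2:inf,v3:15,v4:inf,v5:13
step 3: dist = v0:0,v1:16,v2:inf,v3:15,v4:inf,v5:13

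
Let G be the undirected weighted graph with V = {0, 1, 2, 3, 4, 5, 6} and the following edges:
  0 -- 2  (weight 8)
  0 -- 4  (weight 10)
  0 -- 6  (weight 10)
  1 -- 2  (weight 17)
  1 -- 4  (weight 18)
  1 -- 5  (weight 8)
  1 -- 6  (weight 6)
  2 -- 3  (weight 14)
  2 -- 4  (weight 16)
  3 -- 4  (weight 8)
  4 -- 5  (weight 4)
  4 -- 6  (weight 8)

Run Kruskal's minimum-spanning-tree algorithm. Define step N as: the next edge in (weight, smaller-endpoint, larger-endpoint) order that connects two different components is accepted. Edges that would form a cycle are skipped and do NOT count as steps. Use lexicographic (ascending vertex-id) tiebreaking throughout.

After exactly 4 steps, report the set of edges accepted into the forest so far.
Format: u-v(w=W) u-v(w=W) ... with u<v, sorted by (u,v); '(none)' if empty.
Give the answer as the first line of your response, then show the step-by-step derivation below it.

0-2(w=8) 1-5(w=8) 1-6(w=6) 4-5(w=4)

step 1: add edge 4-5 (w=4); MST = {4-5(w=4)}
step 2: add edge 1-6 (w=6); MST = {1-6(w=6) 4-5(w=4)}
step 3: add edge 0-2 (w=8); MST = {0-2(w=8) 1-6(w=6) 4-5(w=4)}
step 4: add edge 1-5 (w=8); MST = {0-2(w=8) 1-5(w=8) 1-6(w=6) 4-5(w=4)}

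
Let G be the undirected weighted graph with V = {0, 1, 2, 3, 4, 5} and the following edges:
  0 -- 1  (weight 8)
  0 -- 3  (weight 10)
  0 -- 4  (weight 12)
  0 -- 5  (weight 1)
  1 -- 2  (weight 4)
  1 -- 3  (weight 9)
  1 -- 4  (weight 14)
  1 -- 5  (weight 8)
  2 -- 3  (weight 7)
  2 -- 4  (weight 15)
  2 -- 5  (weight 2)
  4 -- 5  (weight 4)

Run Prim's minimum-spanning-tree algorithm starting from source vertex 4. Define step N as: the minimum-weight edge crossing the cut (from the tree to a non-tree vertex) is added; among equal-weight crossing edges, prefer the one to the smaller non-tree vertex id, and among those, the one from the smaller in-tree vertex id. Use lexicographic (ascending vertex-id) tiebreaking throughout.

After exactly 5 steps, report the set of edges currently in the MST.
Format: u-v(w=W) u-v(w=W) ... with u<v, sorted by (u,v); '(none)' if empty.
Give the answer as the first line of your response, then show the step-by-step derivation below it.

0-5(w=1) 1-2(w=4) 2-3(w=7) 2-5(w=2) 4-5(w=4)

step 1: add edge 4-5 (w=4); MST = {4-5(w=4)}
step 2: add edge 0-5 (w=1); MST = {0-5(w=1) 4-5(w=4)}
step 3: add edge 2-5 (w=2); MST = {0-5(w=1) 2-5(w=2) 4-5(w=4)}
step 4: add edge 1-2 (w=4); MST = {0-5(w=1) 1-2(w=4) 2-5(w=2) 4-5(w=4)}
step 5: add edge 2-3 (w=7); MST = {0-5(w=1) 1-2(w=4) 2-3(w=7) 2-5(w=2) 4-5(w=4)}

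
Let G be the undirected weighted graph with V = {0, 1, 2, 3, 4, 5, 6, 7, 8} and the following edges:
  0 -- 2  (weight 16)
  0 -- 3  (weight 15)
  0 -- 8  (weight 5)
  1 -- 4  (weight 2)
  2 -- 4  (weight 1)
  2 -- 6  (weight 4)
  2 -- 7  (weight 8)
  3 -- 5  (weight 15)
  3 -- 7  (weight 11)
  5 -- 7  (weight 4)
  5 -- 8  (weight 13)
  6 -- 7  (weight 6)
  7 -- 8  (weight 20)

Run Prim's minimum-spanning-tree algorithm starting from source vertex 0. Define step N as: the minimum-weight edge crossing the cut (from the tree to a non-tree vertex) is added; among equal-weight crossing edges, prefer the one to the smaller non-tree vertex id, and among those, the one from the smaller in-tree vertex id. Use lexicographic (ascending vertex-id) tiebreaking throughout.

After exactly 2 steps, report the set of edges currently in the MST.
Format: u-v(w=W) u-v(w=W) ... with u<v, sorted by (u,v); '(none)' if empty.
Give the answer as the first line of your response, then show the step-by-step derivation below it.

0-8(w=5) 5-8(w=13)

step 1: add edge 0-8 (w=5); MST = {0-8(w=5)}
step 2: add edge 5-8 (w=13); MST = {0-8(w=5) 5-8(w=13)}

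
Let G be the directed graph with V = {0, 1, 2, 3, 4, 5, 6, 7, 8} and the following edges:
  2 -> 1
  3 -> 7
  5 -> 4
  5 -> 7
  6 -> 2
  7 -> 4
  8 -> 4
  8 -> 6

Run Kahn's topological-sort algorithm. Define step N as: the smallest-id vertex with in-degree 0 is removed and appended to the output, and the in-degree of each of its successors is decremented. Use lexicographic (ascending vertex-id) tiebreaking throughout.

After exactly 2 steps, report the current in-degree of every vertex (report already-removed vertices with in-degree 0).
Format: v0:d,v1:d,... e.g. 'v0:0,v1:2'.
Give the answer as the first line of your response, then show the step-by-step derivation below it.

v0:0,v1:1,v2:1,v3:0,v4:3,v5:0,v6:1,v7:1,v8:0

step 1: output 0; order=[0]; indeg=(0,1,1,0,3,0,1,2,0)
step 2: output 3; order=[0,3]; indeg=(0,1,1,0,3,0,1,1,0)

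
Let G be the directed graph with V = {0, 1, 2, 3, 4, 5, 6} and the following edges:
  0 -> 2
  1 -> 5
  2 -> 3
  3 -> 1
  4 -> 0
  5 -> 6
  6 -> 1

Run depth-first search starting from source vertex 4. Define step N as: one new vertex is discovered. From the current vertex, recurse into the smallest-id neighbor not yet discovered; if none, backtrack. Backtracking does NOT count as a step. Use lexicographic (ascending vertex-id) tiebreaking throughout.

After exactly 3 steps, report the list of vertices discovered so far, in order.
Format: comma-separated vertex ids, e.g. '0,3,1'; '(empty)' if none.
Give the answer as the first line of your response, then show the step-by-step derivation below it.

4,0,2

step 1: discover 4; path=4; order=4
step 2: discover 0; path=4>0; order=4,0
step 3: discover 2; path=4>0>2; order=4,0,2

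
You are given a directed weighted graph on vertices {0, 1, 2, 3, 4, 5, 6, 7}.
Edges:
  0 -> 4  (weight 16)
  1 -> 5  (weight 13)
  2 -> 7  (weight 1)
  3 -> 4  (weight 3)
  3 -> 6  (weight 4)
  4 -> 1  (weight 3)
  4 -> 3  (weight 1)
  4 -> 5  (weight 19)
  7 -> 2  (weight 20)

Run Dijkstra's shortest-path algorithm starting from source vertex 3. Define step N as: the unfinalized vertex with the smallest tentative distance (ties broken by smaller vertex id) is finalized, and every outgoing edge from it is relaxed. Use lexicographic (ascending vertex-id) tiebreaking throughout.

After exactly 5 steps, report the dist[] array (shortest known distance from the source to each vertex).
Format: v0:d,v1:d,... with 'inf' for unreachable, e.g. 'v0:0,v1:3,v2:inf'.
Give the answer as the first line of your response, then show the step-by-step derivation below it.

v0:inf,v1:6,v2:inf,v3:0,v4:3,v5:19,v6:4,v7:inf

step 1: dist = v0:inf,v1:inf,v2:inf,v3:0,v4:3,v5:inf,v6:4,v7:inf
step 2: dist = v0:inf,v1:6,v2:inf,v3:0,v4:3,v5:22,v6:4,v7:inf
step 3: dist = v0:inf,v1:6,v2:inf,v3:0,v4:3,v5:22,v6:4,v7:inf
step 4: dist = v0:inf,v1:6,v2:inf,v3:0,v4:3,v5:19,v6:4,v7:inf
step 5: dist = v0:inf,v1:6,v2:inf,v3:0,v4:3,v5:19,v6:4,v7:inf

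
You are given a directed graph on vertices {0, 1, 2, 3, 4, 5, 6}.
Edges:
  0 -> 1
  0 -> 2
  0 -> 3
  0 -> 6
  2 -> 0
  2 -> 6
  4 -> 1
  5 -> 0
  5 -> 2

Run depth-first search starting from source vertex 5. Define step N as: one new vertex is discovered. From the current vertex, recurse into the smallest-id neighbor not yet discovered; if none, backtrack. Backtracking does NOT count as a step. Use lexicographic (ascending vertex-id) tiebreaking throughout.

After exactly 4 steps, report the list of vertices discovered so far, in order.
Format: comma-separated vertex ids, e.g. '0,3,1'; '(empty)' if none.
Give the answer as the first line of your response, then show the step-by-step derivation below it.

5,0,1,2

step 1: discover 5; path=5; order=5
step 2: discover 0; path=5>0; order=5,0
step 3: discover 1; path=5>0>1; order=5,0,1
step 4: discover 2; path=5>0>2; order=5,0,1,2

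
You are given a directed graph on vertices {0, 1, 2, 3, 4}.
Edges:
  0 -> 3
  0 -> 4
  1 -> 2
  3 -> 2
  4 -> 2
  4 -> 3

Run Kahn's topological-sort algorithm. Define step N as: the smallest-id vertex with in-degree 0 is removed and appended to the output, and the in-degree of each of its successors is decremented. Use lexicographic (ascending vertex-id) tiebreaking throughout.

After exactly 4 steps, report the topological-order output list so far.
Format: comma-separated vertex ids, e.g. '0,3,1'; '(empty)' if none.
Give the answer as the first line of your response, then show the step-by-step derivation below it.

0,1,4,3

step 1: output 0; order=[0]; indeg=(0,0,3,1,0)
step 2: output 1; order=[0,1]; indeg=(0,0,2,1,0)
step 3: output 4; order=[0,1,4]; indeg=(0,0,1,0,0)
step 4: output 3; order=[0,1,4,3]; indeg=(0,0,0,0,0)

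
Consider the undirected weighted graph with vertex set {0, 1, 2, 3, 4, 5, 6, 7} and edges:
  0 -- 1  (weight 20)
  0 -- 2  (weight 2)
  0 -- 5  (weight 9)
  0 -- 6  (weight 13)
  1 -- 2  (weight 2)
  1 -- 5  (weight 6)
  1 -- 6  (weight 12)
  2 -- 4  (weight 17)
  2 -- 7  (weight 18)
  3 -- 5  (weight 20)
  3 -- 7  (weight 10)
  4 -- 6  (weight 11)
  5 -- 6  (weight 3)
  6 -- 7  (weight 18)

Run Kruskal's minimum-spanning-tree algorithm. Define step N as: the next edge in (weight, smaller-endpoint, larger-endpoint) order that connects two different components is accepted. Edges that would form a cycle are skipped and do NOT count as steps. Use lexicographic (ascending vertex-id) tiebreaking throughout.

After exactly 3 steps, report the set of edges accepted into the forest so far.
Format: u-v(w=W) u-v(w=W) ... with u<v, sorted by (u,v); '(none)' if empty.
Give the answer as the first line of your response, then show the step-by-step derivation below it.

0-2(w=2) 1-2(w=2) 5-6(w=3)

step 1: add edge 0-2 (w=2); MST = {0-2(w=2)}
step 2: add edge 1-2 (w=2); MST = {0-2(w=2) 1-2(w=2)}
step 3: add edge 5-6 (w=3); MST = {0-2(w=2) 1-2(w=2) 5-6(w=3)}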